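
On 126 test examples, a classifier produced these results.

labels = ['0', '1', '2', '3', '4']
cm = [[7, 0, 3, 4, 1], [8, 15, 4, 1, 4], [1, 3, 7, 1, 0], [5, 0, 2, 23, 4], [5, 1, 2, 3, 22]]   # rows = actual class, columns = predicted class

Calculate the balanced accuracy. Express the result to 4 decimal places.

0.5724

Balanced accuracy = mean of per-class recall.
  0: recall = 7/15 = 0.46667
  1: recall = 15/32 = 0.46875
  2: recall = 7/12 = 0.58333
  3: recall = 23/34 = 0.67647
  4: recall = 22/33 = 0.66667
Mean = (0.46667 + 0.46875 + 0.58333 + 0.67647 + 0.66667) / 5 = 0.5724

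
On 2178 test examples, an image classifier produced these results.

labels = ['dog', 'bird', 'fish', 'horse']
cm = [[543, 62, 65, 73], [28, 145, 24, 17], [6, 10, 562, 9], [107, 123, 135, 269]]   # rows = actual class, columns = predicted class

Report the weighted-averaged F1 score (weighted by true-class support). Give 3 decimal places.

Per-class F1 score (2·TP/(2·TP+FP+FN)):
  dog: TP=543, FP=28+6+107=141, FN=62+65+73=200 → 1086/1427 = 0.7610
  bird: TP=145, FP=62+10+123=195, FN=28+24+17=69 → 290/554 = 0.5235
  fish: TP=562, FP=65+24+135=224, FN=6+10+9=25 → 1124/1373 = 0.8186
  horse: TP=269, FP=73+17+9=99, FN=107+123+135=365 → 538/1002 = 0.5369
Weighted-F1 score = Σ (supportᵢ/N)·F1 scoreᵢ with N=2178: (743/2178)·0.7610 + (214/2178)·0.5235 + (587/2178)·0.8186 + (634/2178)·0.5369 = 0.688

0.688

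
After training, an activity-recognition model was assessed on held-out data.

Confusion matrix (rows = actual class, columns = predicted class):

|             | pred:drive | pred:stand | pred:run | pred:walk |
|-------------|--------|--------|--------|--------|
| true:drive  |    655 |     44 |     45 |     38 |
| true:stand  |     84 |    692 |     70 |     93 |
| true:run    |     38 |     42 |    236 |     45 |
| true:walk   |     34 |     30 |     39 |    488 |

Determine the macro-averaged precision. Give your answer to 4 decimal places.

Per-class precision (TP/(TP+FP)):
  drive: TP=655, FP=84+38+34=156 → 655/811 = 0.80764
  stand: TP=692, FP=44+42+30=116 → 692/808 = 0.85644
  run: TP=236, FP=45+70+39=154 → 236/390 = 0.60513
  walk: TP=488, FP=38+93+45=176 → 488/664 = 0.73494
Macro-precision = mean = (0.80764 + 0.85644 + 0.60513 + 0.73494) / 4 = 0.7510

0.7510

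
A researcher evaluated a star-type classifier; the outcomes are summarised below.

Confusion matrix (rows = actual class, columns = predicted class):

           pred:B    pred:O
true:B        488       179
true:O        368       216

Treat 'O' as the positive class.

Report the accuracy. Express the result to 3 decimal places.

0.563

Accuracy = (TP+TN)/N = (216+488)/1251 = 0.563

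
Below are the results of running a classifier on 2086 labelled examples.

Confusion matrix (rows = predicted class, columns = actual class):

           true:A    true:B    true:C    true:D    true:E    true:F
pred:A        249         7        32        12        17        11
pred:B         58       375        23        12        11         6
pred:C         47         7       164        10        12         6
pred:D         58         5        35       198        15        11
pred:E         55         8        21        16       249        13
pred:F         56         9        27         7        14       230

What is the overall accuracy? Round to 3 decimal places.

Accuracy = trace / total = (249+375+164+198+249+230=1465) / 2086 = 1465/2086 = 0.702

0.702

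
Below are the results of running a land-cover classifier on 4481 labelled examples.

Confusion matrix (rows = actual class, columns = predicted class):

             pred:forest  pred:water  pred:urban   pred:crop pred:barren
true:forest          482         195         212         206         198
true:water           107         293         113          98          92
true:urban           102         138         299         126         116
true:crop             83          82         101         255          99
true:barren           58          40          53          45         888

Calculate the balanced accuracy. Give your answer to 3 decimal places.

0.481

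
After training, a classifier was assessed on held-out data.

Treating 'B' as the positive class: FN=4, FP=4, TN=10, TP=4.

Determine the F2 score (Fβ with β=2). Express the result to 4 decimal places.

0.5000

Fβ = (1+β²)·TP / ((1+β²)·TP + β²·FN + FP), with β²=4
= 5·4 / (5·4 + 4·4 + 4) = 0.5000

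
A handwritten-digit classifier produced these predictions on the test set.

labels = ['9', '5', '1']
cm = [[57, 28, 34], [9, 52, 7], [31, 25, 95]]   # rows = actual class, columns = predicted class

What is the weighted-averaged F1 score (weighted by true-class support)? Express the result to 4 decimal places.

0.6025

Per-class F1 score (2·TP/(2·TP+FP+FN)):
  9: TP=57, FP=9+31=40, FN=28+34=62 → 114/216 = 0.52778
  5: TP=52, FP=28+25=53, FN=9+7=16 → 104/173 = 0.60116
  1: TP=95, FP=34+7=41, FN=31+25=56 → 190/287 = 0.66202
Weighted-F1 score = Σ (supportᵢ/N)·F1 scoreᵢ with N=338: (119/338)·0.52778 + (68/338)·0.60116 + (151/338)·0.66202 = 0.6025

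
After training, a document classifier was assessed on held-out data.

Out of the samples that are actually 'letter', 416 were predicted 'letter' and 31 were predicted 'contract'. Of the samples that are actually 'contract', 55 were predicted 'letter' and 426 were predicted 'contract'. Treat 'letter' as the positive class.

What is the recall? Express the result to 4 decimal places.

0.9306

Recall = TP/(TP+FN) = 416/(416+31) = 416/447 = 0.9306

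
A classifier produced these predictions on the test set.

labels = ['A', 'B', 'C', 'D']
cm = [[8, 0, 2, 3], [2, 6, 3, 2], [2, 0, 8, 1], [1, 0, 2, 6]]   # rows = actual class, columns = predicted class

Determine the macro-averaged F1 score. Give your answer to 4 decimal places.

0.6084

Per-class F1 score (2·TP/(2·TP+FP+FN)):
  A: TP=8, FP=2+2+1=5, FN=0+2+3=5 → 16/26 = 0.61538
  B: TP=6, FP=0+0+0=0, FN=2+3+2=7 → 12/19 = 0.63158
  C: TP=8, FP=2+3+2=7, FN=2+0+1=3 → 16/26 = 0.61538
  D: TP=6, FP=3+2+1=6, FN=1+0+2=3 → 12/21 = 0.57143
Macro-F1 score = mean = (0.61538 + 0.63158 + 0.61538 + 0.57143) / 4 = 0.6084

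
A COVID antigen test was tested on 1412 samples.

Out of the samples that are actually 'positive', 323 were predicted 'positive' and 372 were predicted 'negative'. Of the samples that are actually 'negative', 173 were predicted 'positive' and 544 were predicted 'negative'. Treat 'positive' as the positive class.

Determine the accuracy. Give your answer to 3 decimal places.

Accuracy = (TP+TN)/N = (323+544)/1412 = 0.614

0.614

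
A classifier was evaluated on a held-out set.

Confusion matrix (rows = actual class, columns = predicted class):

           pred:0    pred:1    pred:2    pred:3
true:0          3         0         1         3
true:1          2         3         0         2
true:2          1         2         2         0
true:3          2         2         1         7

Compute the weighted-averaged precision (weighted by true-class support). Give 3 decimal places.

0.488

Per-class precision (TP/(TP+FP)):
  0: TP=3, FP=2+1+2=5 → 3/8 = 0.3750
  1: TP=3, FP=0+2+2=4 → 3/7 = 0.4286
  2: TP=2, FP=1+0+1=2 → 2/4 = 0.5000
  3: TP=7, FP=3+2+0=5 → 7/12 = 0.5833
Weighted-precision = Σ (supportᵢ/N)·precisionᵢ with N=31: (7/31)·0.3750 + (7/31)·0.4286 + (5/31)·0.5000 + (12/31)·0.5833 = 0.488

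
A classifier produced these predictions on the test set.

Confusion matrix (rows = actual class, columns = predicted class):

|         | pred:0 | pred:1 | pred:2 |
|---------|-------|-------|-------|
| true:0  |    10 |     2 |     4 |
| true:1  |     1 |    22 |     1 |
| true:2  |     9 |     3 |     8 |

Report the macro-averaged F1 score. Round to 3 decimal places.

0.634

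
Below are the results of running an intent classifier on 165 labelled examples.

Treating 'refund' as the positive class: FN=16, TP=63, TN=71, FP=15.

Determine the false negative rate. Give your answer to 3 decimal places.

FNR = FN/(FN+TP) = 16/(16+63) = 0.203

0.203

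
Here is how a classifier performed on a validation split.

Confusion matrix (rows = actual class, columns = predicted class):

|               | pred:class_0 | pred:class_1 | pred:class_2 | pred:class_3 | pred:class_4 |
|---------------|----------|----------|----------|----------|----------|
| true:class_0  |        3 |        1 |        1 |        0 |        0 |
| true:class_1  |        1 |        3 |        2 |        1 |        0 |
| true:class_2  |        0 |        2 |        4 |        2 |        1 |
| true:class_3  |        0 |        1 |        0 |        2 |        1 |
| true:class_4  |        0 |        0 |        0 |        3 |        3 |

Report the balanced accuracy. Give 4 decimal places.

0.4946

Balanced accuracy = mean of per-class recall.
  class_0: recall = 3/5 = 0.60000
  class_1: recall = 3/7 = 0.42857
  class_2: recall = 4/9 = 0.44444
  class_3: recall = 2/4 = 0.50000
  class_4: recall = 3/6 = 0.50000
Mean = (0.60000 + 0.42857 + 0.44444 + 0.50000 + 0.50000) / 5 = 0.4946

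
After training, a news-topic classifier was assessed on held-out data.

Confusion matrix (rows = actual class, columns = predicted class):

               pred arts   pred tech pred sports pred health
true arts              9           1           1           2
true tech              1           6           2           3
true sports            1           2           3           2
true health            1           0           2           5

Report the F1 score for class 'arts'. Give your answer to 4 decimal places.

Take TP from the diagonal, FP from the rest of the 'arts' prediction marginal, FN from the rest of the 'arts' actual marginal.
F1 score = 2·TP/(2·TP+FP+FN).
arts: TP=9, FP=1+1+1=3, FN=1+1+2=4 → 18/25 = 0.72000

0.7200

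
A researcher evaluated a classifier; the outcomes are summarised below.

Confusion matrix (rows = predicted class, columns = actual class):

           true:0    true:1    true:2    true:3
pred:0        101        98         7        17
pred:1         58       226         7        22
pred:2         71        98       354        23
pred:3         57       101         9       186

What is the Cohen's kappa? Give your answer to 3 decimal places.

0.470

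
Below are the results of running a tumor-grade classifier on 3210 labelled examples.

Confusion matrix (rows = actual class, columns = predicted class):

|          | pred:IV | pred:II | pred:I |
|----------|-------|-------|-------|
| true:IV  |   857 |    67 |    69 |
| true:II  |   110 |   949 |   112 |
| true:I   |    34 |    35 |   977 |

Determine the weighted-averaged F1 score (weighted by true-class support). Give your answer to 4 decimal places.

Per-class F1 score (2·TP/(2·TP+FP+FN)):
  IV: TP=857, FP=110+34=144, FN=67+69=136 → 1714/1994 = 0.85958
  II: TP=949, FP=67+35=102, FN=110+112=222 → 1898/2222 = 0.85419
  I: TP=977, FP=69+112=181, FN=34+35=69 → 1954/2204 = 0.88657
Weighted-F1 score = Σ (supportᵢ/N)·F1 scoreᵢ with N=3210: (993/3210)·0.85958 + (1171/3210)·0.85419 + (1046/3210)·0.88657 = 0.8664

0.8664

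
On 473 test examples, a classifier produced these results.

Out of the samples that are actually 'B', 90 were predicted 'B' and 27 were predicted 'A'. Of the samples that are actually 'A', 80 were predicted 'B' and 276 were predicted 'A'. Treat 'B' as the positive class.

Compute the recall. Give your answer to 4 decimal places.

0.7692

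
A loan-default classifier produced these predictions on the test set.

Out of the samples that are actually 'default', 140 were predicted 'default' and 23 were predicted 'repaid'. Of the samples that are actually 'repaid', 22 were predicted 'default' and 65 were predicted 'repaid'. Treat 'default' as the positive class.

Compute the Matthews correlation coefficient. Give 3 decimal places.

0.604

MCC = (TP·TN − FP·FN) / √((TP+FP)(TP+FN)(TN+FP)(TN+FN))
Numerator = 140·65 − 22·23 = 8594
Denominator = √(162·163·87·88) = √202164336 = 14218.4505
MCC = 8594 / 14218.4505 = 0.604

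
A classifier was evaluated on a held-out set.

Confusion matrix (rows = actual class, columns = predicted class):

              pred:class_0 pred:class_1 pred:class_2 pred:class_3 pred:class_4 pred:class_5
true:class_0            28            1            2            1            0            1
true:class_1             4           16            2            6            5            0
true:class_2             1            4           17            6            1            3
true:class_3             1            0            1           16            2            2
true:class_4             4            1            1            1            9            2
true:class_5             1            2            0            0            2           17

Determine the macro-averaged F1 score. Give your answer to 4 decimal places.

Per-class F1 score (2·TP/(2·TP+FP+FN)):
  class_0: TP=28, FP=4+1+1+4+1=11, FN=1+2+1+0+1=5 → 56/72 = 0.77778
  class_1: TP=16, FP=1+4+0+1+2=8, FN=4+2+6+5+0=17 → 32/57 = 0.56140
  class_2: TP=17, FP=2+2+1+1+0=6, FN=1+4+6+1+3=15 → 34/55 = 0.61818
  class_3: TP=16, FP=1+6+6+1+0=14, FN=1+0+1+2+2=6 → 32/52 = 0.61538
  class_4: TP=9, FP=0+5+1+2+2=10, FN=4+1+1+1+2=9 → 18/37 = 0.48649
  class_5: TP=17, FP=1+0+3+2+2=8, FN=1+2+0+0+2=5 → 34/47 = 0.72340
Macro-F1 score = mean = (0.77778 + 0.56140 + 0.61818 + 0.61538 + 0.48649 + 0.72340) / 6 = 0.6304

0.6304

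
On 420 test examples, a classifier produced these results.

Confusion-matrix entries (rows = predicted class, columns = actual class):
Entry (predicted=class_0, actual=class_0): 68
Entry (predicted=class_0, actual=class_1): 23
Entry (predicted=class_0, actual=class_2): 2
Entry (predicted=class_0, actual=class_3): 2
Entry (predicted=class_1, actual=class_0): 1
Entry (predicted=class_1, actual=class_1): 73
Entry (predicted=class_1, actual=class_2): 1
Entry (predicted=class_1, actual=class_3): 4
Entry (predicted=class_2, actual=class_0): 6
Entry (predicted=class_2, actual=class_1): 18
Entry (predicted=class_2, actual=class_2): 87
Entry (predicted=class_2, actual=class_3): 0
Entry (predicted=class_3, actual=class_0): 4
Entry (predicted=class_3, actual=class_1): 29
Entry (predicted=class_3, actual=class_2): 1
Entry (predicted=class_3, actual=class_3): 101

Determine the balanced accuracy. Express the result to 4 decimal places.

0.8178

Balanced accuracy = mean of per-class recall.
  class_0: recall = 68/79 = 0.86076
  class_1: recall = 73/143 = 0.51049
  class_2: recall = 87/91 = 0.95604
  class_3: recall = 101/107 = 0.94393
Mean = (0.86076 + 0.51049 + 0.95604 + 0.94393) / 4 = 0.8178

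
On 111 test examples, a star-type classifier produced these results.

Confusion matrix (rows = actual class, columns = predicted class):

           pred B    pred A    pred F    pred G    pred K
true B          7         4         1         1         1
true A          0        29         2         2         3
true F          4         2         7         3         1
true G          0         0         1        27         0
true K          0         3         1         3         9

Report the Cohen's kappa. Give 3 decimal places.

0.621

Observed agreement pₒ = trace/N = 79/111 = 0.7117
Expected agreement pₑ = Σ (rowᵢ·colᵢ)/N² = (14·11 + 36·38 + 17·12 + 28·36 + 16·14)/111² = 0.2401
κ = (pₒ − pₑ)/(1 − pₑ) = (0.7117 − 0.2401)/(1 − 0.2401) = 0.621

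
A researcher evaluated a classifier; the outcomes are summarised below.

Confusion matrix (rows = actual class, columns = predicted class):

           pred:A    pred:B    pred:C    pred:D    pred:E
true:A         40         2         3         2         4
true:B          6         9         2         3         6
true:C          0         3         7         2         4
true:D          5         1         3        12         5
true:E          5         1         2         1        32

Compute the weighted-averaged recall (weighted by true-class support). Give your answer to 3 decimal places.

Per-class recall (TP/(TP+FN)):
  A: TP=40, FN=2+3+2+4=11 → 40/51 = 0.7843
  B: TP=9, FN=6+2+3+6=17 → 9/26 = 0.3462
  C: TP=7, FN=0+3+2+4=9 → 7/16 = 0.4375
  D: TP=12, FN=5+1+3+5=14 → 12/26 = 0.4615
  E: TP=32, FN=5+1+2+1=9 → 32/41 = 0.7805
Weighted-recall = Σ (supportᵢ/N)·recallᵢ with N=160: (51/160)·0.7843 + (26/160)·0.3462 + (16/160)·0.4375 + (26/160)·0.4615 + (41/160)·0.7805 = 0.625

0.625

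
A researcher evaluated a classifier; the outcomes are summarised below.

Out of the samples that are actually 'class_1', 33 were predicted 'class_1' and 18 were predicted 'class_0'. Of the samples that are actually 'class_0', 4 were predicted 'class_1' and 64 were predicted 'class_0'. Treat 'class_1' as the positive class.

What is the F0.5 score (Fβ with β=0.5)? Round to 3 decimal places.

0.829

Fβ = (1+β²)·TP / ((1+β²)·TP + β²·FN + FP), with β²=1/4
= 1.25·33 / (1.25·33 + 0.25·18 + 4) = 0.829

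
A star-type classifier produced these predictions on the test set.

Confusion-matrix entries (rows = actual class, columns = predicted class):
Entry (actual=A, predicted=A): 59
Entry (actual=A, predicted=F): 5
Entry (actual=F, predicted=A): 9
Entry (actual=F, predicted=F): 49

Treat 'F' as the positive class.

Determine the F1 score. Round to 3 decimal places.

Precision = TP/(TP+FP) = 49/54 = 0.9074
Recall = TP/(TP+FN) = 49/58 = 0.8448
F1 = 2·TP/(2·TP+FP+FN) = 98/112 = 0.875

0.875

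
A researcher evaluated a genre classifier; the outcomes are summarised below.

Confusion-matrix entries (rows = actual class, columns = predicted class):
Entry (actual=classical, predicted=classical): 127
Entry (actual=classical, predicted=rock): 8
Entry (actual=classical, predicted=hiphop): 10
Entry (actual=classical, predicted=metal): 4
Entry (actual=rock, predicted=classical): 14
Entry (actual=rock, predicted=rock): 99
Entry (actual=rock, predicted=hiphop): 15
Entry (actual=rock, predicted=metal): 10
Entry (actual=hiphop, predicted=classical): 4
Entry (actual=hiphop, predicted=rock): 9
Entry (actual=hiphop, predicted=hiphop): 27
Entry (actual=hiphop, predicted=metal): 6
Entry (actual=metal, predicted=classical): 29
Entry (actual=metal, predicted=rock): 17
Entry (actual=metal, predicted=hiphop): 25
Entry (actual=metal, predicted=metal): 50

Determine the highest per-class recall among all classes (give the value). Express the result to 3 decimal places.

0.852

Per-class recall (TP/(TP+FN)):
  classical: TP=127, FN=8+10+4=22 → 127/149 = 0.8523
  rock: TP=99, FN=14+15+10=39 → 99/138 = 0.7174
  hiphop: TP=27, FN=4+9+6=19 → 27/46 = 0.5870
  metal: TP=50, FN=29+17+25=71 → 50/121 = 0.4132
Highest is class 'classical' with recall = 0.852.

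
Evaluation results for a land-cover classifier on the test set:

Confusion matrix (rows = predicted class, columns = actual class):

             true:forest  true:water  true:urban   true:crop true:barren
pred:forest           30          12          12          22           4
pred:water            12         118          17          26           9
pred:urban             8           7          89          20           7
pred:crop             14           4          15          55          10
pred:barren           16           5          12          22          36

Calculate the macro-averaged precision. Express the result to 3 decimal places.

Per-class precision (TP/(TP+FP)):
  forest: TP=30, FP=12+12+22+4=50 → 30/80 = 0.3750
  water: TP=118, FP=12+17+26+9=64 → 118/182 = 0.6484
  urban: TP=89, FP=8+7+20+7=42 → 89/131 = 0.6794
  crop: TP=55, FP=14+4+15+10=43 → 55/98 = 0.5612
  barren: TP=36, FP=16+5+12+22=55 → 36/91 = 0.3956
Macro-precision = mean = (0.3750 + 0.6484 + 0.6794 + 0.5612 + 0.3956) / 5 = 0.532

0.532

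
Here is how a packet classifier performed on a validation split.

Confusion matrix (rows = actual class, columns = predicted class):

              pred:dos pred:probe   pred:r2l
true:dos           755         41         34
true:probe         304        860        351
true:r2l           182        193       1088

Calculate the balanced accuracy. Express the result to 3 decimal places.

Balanced accuracy = mean of per-class recall.
  dos: recall = 755/830 = 0.9096
  probe: recall = 860/1515 = 0.5677
  r2l: recall = 1088/1463 = 0.7437
Mean = (0.9096 + 0.5677 + 0.7437) / 3 = 0.740

0.740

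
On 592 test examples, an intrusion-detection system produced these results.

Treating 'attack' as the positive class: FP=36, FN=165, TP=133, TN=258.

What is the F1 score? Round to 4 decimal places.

0.5696

Precision = TP/(TP+FP) = 133/169 = 0.7870
Recall = TP/(TP+FN) = 133/298 = 0.4463
F1 = 2·TP/(2·TP+FP+FN) = 266/467 = 0.5696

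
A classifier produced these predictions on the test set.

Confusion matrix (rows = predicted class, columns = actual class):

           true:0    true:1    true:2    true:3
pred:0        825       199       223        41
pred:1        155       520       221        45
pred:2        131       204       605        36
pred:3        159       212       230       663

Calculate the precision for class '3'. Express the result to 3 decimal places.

Treat '3' as positive and all other classes as negative.
precision = TP/(TP+FP).
3: TP=663, FP=159+212+230=601 → 663/1264 = 0.5245

0.525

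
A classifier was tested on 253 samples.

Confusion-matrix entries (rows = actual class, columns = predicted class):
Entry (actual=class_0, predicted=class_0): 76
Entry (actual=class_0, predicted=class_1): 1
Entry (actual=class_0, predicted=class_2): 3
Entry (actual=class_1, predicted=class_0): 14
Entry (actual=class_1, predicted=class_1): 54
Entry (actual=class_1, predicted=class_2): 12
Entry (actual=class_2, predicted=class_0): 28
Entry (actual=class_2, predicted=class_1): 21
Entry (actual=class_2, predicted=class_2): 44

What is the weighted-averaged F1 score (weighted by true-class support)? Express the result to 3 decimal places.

Per-class F1 score (2·TP/(2·TP+FP+FN)):
  class_0: TP=76, FP=14+28=42, FN=1+3=4 → 152/198 = 0.7677
  class_1: TP=54, FP=1+21=22, FN=14+12=26 → 108/156 = 0.6923
  class_2: TP=44, FP=3+12=15, FN=28+21=49 → 88/152 = 0.5789
Weighted-F1 score = Σ (supportᵢ/N)·F1 scoreᵢ with N=253: (80/253)·0.7677 + (80/253)·0.6923 + (93/253)·0.5789 = 0.674

0.674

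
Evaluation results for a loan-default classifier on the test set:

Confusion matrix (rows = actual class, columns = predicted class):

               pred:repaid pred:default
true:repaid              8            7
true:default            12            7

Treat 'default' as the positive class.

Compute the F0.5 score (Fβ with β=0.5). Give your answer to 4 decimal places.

0.4667

Fβ = (1+β²)·TP / ((1+β²)·TP + β²·FN + FP), with β²=1/4
= 1.25·7 / (1.25·7 + 0.25·12 + 7) = 0.4667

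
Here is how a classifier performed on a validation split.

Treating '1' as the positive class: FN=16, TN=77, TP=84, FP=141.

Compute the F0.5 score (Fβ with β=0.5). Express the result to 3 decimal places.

Fβ = (1+β²)·TP / ((1+β²)·TP + β²·FN + FP), with β²=1/4
= 1.25·84 / (1.25·84 + 0.25·16 + 141) = 0.420

0.420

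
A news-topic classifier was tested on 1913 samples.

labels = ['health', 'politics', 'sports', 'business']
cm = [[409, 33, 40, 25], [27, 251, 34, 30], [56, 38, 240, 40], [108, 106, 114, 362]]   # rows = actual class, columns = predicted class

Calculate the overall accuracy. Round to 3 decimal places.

0.660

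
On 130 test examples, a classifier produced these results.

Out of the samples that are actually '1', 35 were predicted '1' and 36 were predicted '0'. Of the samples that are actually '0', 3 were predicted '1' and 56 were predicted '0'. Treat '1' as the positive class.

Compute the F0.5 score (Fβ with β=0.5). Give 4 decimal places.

0.7848

Fβ = (1+β²)·TP / ((1+β²)·TP + β²·FN + FP), with β²=1/4
= 1.25·35 / (1.25·35 + 0.25·36 + 3) = 0.7848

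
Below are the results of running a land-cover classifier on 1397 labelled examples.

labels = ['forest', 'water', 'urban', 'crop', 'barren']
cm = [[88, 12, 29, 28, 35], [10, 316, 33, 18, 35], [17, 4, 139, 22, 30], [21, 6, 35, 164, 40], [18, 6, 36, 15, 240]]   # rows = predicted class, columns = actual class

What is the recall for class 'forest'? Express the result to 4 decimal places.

0.5714

recall = TP/(TP+FN).
forest: TP=88, FN=10+17+21+18=66 → 88/154 = 0.57143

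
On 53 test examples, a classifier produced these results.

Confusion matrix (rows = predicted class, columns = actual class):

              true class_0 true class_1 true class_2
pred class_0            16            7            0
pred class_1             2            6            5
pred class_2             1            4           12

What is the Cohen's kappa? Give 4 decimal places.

0.4592

Observed agreement pₒ = trace/N = 34/53 = 0.64151
Expected agreement pₑ = Σ (rowᵢ·colᵢ)/N² = (19·23 + 17·13 + 17·17)/53² = 0.33713
κ = (pₒ − pₑ)/(1 − pₑ) = (0.64151 − 0.33713)/(1 − 0.33713) = 0.4592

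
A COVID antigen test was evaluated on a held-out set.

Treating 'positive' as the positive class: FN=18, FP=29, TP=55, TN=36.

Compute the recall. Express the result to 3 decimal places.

Recall = TP/(TP+FN) = 55/(55+18) = 55/73 = 0.753

0.753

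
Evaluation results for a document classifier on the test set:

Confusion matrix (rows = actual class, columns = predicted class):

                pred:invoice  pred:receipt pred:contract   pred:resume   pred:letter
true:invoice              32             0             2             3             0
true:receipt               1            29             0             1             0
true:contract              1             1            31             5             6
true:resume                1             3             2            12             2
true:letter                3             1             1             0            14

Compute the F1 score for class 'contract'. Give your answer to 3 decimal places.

0.775

One-vs-rest for 'contract': TP = diagonal; FP = other classes predicted 'contract'; FN = 'contract' predicted as other.
F1 score = 2·TP/(2·TP+FP+FN).
contract: TP=31, FP=2+0+2+1=5, FN=1+1+5+6=13 → 62/80 = 0.7750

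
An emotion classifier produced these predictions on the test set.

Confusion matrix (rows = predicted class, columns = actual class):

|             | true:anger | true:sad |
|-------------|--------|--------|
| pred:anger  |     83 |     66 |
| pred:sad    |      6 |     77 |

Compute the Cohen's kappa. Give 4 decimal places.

0.4179

Observed agreement pₒ = trace/N = 160/232 = 0.68966
Expected agreement pₑ = Σ (rowᵢ·colᵢ)/N² = (89·149 + 143·83)/232² = 0.46689
κ = (pₒ − pₑ)/(1 − pₑ) = (0.68966 − 0.46689)/(1 − 0.46689) = 0.4179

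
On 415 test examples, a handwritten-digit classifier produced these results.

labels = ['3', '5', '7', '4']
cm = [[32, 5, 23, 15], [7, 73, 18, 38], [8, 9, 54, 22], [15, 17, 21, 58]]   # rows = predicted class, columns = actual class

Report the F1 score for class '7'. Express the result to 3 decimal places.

0.517

One-vs-rest for '7': TP = diagonal; FP = other classes predicted '7'; FN = '7' predicted as other.
F1 score = 2·TP/(2·TP+FP+FN).
7: TP=54, FP=8+9+22=39, FN=23+18+21=62 → 108/209 = 0.5167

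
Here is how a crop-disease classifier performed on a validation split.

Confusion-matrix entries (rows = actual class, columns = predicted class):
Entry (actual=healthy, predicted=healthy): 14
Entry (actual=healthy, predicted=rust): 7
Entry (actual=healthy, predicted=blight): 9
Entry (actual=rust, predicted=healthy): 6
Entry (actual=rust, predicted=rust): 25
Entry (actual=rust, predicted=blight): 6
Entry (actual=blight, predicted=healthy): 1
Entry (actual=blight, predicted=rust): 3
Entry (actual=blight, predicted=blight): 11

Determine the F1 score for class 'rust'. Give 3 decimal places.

0.694

One-vs-rest for 'rust': TP = diagonal; FP = other classes predicted 'rust'; FN = 'rust' predicted as other.
F1 score = 2·TP/(2·TP+FP+FN).
rust: TP=25, FP=7+3=10, FN=6+6=12 → 50/72 = 0.6944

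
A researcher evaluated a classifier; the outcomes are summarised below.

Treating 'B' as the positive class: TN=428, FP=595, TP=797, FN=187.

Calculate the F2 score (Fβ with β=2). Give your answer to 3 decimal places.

Fβ = (1+β²)·TP / ((1+β²)·TP + β²·FN + FP), with β²=4
= 5·797 / (5·797 + 4·187 + 595) = 0.748

0.748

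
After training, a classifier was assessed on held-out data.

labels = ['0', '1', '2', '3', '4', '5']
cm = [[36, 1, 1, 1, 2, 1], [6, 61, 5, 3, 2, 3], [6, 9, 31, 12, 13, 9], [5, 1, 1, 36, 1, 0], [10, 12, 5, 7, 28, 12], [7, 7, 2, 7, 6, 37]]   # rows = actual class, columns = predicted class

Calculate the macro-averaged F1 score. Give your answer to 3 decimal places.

0.588

Per-class F1 score (2·TP/(2·TP+FP+FN)):
  0: TP=36, FP=6+6+5+10+7=34, FN=1+1+1+2+1=6 → 72/112 = 0.6429
  1: TP=61, FP=1+9+1+12+7=30, FN=6+5+3+2+3=19 → 122/171 = 0.7135
  2: TP=31, FP=1+5+1+5+2=14, FN=6+9+12+13+9=49 → 62/125 = 0.4960
  3: TP=36, FP=1+3+12+7+7=30, FN=5+1+1+1+0=8 → 72/110 = 0.6545
  4: TP=28, FP=2+2+13+1+6=24, FN=10+12+5+7+12=46 → 56/126 = 0.4444
  5: TP=37, FP=1+3+9+0+12=25, FN=7+7+2+7+6=29 → 74/128 = 0.5781
Macro-F1 score = mean = (0.6429 + 0.7135 + 0.4960 + 0.6545 + 0.4444 + 0.5781) / 6 = 0.588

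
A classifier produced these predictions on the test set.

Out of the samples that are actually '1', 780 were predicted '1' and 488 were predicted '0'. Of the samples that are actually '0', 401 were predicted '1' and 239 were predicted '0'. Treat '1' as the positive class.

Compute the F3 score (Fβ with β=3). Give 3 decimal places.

0.619

Fβ = (1+β²)·TP / ((1+β²)·TP + β²·FN + FP), with β²=9
= 10·780 / (10·780 + 9·488 + 401) = 0.619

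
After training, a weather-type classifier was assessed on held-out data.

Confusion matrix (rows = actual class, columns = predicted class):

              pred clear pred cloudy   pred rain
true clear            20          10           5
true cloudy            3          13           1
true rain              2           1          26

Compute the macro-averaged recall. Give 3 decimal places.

Per-class recall (TP/(TP+FN)):
  clear: TP=20, FN=10+5=15 → 20/35 = 0.5714
  cloudy: TP=13, FN=3+1=4 → 13/17 = 0.7647
  rain: TP=26, FN=2+1=3 → 26/29 = 0.8966
Macro-recall = mean = (0.5714 + 0.7647 + 0.8966) / 3 = 0.744

0.744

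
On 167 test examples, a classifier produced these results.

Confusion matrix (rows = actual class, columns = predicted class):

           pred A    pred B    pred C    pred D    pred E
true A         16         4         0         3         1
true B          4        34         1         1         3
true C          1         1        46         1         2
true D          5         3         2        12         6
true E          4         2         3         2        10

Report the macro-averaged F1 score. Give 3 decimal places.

Per-class F1 score (2·TP/(2·TP+FP+FN)):
  A: TP=16, FP=4+1+5+4=14, FN=4+0+3+1=8 → 32/54 = 0.5926
  B: TP=34, FP=4+1+3+2=10, FN=4+1+1+3=9 → 68/87 = 0.7816
  C: TP=46, FP=0+1+2+3=6, FN=1+1+1+2=5 → 92/103 = 0.8932
  D: TP=12, FP=3+1+1+2=7, FN=5+3+2+6=16 → 24/47 = 0.5106
  E: TP=10, FP=1+3+2+6=12, FN=4+2+3+2=11 → 20/43 = 0.4651
Macro-F1 score = mean = (0.5926 + 0.7816 + 0.8932 + 0.5106 + 0.4651) / 5 = 0.649

0.649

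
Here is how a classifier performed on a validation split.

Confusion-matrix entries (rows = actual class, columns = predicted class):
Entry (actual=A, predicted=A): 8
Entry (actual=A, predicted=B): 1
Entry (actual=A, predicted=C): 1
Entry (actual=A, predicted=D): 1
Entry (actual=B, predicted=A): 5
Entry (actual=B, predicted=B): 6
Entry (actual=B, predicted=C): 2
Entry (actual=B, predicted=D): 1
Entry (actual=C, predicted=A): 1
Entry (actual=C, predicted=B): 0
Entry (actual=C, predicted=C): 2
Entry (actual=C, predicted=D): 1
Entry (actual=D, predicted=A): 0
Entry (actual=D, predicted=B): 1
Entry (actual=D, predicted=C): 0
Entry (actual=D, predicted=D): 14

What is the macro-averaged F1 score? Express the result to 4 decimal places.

0.6262

Per-class F1 score (2·TP/(2·TP+FP+FN)):
  A: TP=8, FP=5+1+0=6, FN=1+1+1=3 → 16/25 = 0.64000
  B: TP=6, FP=1+0+1=2, FN=5+2+1=8 → 12/22 = 0.54545
  C: TP=2, FP=1+2+0=3, FN=1+0+1=2 → 4/9 = 0.44444
  D: TP=14, FP=1+1+1=3, FN=0+1+0=1 → 28/32 = 0.87500
Macro-F1 score = mean = (0.64000 + 0.54545 + 0.44444 + 0.87500) / 4 = 0.6262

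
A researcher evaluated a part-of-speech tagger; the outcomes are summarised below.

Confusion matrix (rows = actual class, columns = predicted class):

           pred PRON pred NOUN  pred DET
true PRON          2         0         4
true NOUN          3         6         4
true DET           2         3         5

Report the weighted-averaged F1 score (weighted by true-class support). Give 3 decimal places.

Per-class F1 score (2·TP/(2·TP+FP+FN)):
  PRON: TP=2, FP=3+2=5, FN=0+4=4 → 4/13 = 0.3077
  NOUN: TP=6, FP=0+3=3, FN=3+4=7 → 12/22 = 0.5455
  DET: TP=5, FP=4+4=8, FN=2+3=5 → 10/23 = 0.4348
Weighted-F1 score = Σ (supportᵢ/N)·F1 scoreᵢ with N=29: (6/29)·0.3077 + (13/29)·0.5455 + (10/29)·0.4348 = 0.458

0.458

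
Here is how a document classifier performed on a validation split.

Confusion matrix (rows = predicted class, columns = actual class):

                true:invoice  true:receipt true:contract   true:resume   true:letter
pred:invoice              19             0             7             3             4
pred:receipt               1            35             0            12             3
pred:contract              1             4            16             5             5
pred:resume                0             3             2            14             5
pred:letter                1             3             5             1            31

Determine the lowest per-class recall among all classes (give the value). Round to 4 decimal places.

Per-class recall (TP/(TP+FN)):
  invoice: TP=19, FN=1+1+0+1=3 → 19/22 = 0.86364
  receipt: TP=35, FN=0+4+3+3=10 → 35/45 = 0.77778
  contract: TP=16, FN=7+0+2+5=14 → 16/30 = 0.53333
  resume: TP=14, FN=3+12+5+1=21 → 14/35 = 0.40000
  letter: TP=31, FN=4+3+5+5=17 → 31/48 = 0.64583
Lowest is class 'resume' with recall = 0.4000.

0.4000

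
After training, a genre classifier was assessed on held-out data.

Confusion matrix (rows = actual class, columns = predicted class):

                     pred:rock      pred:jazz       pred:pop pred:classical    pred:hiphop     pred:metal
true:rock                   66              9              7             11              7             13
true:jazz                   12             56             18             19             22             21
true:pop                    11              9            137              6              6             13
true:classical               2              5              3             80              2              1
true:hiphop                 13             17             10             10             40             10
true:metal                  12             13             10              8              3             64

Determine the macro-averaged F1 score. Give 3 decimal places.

Per-class F1 score (2·TP/(2·TP+FP+FN)):
  rock: TP=66, FP=12+11+2+13+12=50, FN=9+7+11+7+13=47 → 132/229 = 0.5764
  jazz: TP=56, FP=9+9+5+17+13=53, FN=12+18+19+22+21=92 → 112/257 = 0.4358
  pop: TP=137, FP=7+18+3+10+10=48, FN=11+9+6+6+13=45 → 274/367 = 0.7466
  classical: TP=80, FP=11+19+6+10+8=54, FN=2+5+3+2+1=13 → 160/227 = 0.7048
  hiphop: TP=40, FP=7+22+6+2+3=40, FN=13+17+10+10+10=60 → 80/180 = 0.4444
  metal: TP=64, FP=13+21+13+1+10=58, FN=12+13+10+8+3=46 → 128/232 = 0.5517
Macro-F1 score = mean = (0.5764 + 0.4358 + 0.7466 + 0.7048 + 0.4444 + 0.5517) / 6 = 0.577

0.577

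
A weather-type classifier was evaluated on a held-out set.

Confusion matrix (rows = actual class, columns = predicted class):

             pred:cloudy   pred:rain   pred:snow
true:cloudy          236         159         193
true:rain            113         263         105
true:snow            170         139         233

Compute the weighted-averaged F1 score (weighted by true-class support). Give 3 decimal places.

Per-class F1 score (2·TP/(2·TP+FP+FN)):
  cloudy: TP=236, FP=113+170=283, FN=159+193=352 → 472/1107 = 0.4264
  rain: TP=263, FP=159+139=298, FN=113+105=218 → 526/1042 = 0.5048
  snow: TP=233, FP=193+105=298, FN=170+139=309 → 466/1073 = 0.4343
Weighted-F1 score = Σ (supportᵢ/N)·F1 scoreᵢ with N=1611: (588/1611)·0.4264 + (481/1611)·0.5048 + (542/1611)·0.4343 = 0.452

0.452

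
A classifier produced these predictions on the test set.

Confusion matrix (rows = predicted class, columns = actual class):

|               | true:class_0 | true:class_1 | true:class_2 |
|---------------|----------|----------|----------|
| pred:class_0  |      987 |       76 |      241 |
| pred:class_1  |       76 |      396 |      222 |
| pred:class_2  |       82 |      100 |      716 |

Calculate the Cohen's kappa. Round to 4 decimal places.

Observed agreement pₒ = trace/N = 2099/2896 = 0.72479
Expected agreement pₑ = Σ (rowᵢ·colᵢ)/N² = (1145·1304 + 572·694 + 1179·898)/2896² = 0.35160
κ = (pₒ − pₑ)/(1 − pₑ) = (0.72479 − 0.35160)/(1 − 0.35160) = 0.5756

0.5756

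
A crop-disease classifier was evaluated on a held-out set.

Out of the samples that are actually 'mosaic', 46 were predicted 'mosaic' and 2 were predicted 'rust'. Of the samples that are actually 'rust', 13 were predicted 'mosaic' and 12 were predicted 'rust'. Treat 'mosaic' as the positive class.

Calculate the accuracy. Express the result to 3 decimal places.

0.795

Accuracy = (TP+TN)/N = (46+12)/73 = 0.795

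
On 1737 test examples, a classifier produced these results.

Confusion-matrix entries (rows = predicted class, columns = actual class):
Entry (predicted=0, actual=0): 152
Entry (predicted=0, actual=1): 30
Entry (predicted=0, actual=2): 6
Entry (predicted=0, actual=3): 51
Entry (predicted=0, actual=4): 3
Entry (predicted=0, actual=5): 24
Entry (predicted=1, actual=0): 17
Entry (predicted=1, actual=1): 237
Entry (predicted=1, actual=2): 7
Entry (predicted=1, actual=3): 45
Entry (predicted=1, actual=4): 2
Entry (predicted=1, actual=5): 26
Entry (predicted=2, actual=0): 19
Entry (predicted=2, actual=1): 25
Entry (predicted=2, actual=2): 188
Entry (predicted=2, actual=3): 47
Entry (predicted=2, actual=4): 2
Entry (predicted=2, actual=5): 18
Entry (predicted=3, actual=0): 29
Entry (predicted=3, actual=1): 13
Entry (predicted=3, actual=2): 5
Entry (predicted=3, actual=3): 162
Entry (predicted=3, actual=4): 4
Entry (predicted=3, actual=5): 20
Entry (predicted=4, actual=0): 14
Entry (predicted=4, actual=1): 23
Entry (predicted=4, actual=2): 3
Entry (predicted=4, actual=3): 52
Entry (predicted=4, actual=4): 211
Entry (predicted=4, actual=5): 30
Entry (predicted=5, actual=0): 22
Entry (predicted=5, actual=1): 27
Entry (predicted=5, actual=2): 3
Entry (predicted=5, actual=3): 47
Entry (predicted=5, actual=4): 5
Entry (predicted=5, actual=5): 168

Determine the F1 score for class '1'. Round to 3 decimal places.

0.688

Treat '1' as positive and all other classes as negative.
F1 score = 2·TP/(2·TP+FP+FN).
1: TP=237, FP=17+7+45+2+26=97, FN=30+25+13+23+27=118 → 474/689 = 0.6880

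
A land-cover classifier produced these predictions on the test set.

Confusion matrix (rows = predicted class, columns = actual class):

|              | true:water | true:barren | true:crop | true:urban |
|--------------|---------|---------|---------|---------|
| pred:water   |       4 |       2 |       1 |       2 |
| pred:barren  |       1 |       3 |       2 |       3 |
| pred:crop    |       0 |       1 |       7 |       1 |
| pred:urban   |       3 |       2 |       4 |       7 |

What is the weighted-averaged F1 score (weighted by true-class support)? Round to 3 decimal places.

Per-class F1 score (2·TP/(2·TP+FP+FN)):
  water: TP=4, FP=2+1+2=5, FN=1+0+3=4 → 8/17 = 0.4706
  barren: TP=3, FP=1+2+3=6, FN=2+1+2=5 → 6/17 = 0.3529
  crop: TP=7, FP=0+1+1=2, FN=1+2+4=7 → 14/23 = 0.6087
  urban: TP=7, FP=3+2+4=9, FN=2+3+1=6 → 14/29 = 0.4828
Weighted-F1 score = Σ (supportᵢ/N)·F1 scoreᵢ with N=43: (8/43)·0.4706 + (8/43)·0.3529 + (14/43)·0.6087 + (13/43)·0.4828 = 0.497

0.497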